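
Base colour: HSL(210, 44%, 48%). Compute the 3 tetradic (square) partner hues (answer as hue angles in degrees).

A square tetradic scheme places four hues every 90°.
210 + 90 = 300°
210 + 180 = 390 → 390 − 360 = 30°
210 + 270 = 480 → 480 − 360 = 120°

300°, 30° and 120°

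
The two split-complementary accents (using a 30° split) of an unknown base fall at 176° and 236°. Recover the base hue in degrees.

26°

The accents sit 30° either side of the complement, so the complement is their short-arc midpoint on the wheel.
Short-arc midpoint of 176° and 236°: 206°.
Base is 180° from the complement: 206 − 180 = 26°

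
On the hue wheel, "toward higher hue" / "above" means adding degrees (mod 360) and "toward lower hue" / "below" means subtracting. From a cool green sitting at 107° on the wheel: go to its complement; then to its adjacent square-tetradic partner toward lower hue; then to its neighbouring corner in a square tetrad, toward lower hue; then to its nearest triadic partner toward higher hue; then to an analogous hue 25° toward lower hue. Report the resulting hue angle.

107 + 180 = 287°   (complement)
287 − 90 = 197°   (square ↓)
197 − 90 = 107°   (square ↓)
107 + 120 = 227°   (triadic ↑)
227 − 25 = 202°   (analog 25° ↓)

202°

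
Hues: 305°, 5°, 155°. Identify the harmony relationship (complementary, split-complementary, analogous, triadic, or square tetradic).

split-complementary

Sort the hues: 5°, 155°, 305°.
Successive gaps around the wheel: 150°, 150°, 60°.
Two 150° gaps and one 60° gap — a base hue opposite a pair of accents 30° either side of its complement — is the split-complementary pattern.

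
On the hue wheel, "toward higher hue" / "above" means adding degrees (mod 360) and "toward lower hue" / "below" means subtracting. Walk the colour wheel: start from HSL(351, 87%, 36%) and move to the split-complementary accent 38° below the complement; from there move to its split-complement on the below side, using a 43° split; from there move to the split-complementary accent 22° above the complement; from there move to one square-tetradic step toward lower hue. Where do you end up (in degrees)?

+142° (split-comp 38° ↓): 351 + 142 = 493 → 493 − 360 = 133°
+137° (split-comp 43° ↓): 133 + 137 = 270°
+202° (split-comp 22° ↑): 270 + 202 = 472 → 472 − 360 = 112°
−90° (square ↓): 112 − 90 = 22°

22°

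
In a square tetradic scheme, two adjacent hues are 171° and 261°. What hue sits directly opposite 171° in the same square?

351°

A square tetradic scheme places four hues 90° apart; opposite corners are 180° apart.
171 + 180 = 351°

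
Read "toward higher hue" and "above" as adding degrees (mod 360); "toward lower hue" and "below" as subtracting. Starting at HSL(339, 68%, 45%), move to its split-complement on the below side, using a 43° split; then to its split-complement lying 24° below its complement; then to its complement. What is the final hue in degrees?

92°

+137° (split-comp 43° ↓): 339 + 137 = 476 → 476 − 360 = 116°
+156° (split-comp 24° ↓): 116 + 156 = 272°
+180° (complement): 272 + 180 = 452 → 452 − 360 = 92°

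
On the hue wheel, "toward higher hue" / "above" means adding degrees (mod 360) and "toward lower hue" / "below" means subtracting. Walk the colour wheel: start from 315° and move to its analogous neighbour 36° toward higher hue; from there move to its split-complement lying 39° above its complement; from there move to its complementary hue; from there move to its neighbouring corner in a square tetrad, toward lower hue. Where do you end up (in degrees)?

+36° (analog 36° ↑): 315 + 36 = 351°
+219° (split-comp 39° ↑): 351 + 219 = 570 → 570 − 360 = 210°
+180° (complement): 210 + 180 = 390 → 390 − 360 = 30°
−90° (square ↓): 30 − 90 = -60 → -60 + 360 = 300°

300°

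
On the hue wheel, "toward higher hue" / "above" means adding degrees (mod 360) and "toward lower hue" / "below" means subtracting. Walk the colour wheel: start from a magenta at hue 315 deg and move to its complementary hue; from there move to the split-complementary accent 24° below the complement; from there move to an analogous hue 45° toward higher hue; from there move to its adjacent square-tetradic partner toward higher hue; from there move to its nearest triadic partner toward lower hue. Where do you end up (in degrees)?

315 + 180 = 495 → 495 − 360 = 135°   (complement)
135 + 156 = 291°   (split-comp 24° ↓)
291 + 45 = 336°   (analog 45° ↑)
336 + 90 = 426 → 426 − 360 = 66°   (square ↑)
66 − 120 = -54 → -54 + 360 = 306°   (triadic ↓)

306°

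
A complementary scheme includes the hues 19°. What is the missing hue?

The complement sits 180° across the wheel.
The full set through 19° is {19°, 199°}.
Given {19°}, the missing hue is 199°.

199°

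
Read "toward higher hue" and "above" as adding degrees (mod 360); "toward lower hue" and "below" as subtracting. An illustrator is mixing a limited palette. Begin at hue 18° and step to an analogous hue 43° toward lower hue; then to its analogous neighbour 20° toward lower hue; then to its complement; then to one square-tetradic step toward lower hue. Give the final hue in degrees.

18 − 43 = -25 → -25 + 360 = 335°   (analog 43° ↓)
335 − 20 = 315°   (analog 20° ↓)
315 + 180 = 495 → 495 − 360 = 135°   (complement)
135 − 90 = 45°   (square ↓)

45°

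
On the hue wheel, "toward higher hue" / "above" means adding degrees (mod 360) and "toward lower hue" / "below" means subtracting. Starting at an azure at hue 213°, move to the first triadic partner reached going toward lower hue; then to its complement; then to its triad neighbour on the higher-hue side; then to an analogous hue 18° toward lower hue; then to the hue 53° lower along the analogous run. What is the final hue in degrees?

322°

213 − 120 = 93°   (triadic ↓)
93 + 180 = 273°   (complement)
273 + 120 = 393 → 393 − 360 = 33°   (triadic ↑)
33 − 18 = 15°   (analog 18° ↓)
15 − 53 = -38 → -38 + 360 = 322°   (analog 53° ↓)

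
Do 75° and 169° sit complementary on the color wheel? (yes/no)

Angular distance: |75 − 169| = 94 = 94°.
Complementary requires 180°.

no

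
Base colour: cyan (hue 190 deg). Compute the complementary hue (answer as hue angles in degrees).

10°

The complement sits 180° across the wheel.
190 + 180 = 370 → 370 − 360 = 10°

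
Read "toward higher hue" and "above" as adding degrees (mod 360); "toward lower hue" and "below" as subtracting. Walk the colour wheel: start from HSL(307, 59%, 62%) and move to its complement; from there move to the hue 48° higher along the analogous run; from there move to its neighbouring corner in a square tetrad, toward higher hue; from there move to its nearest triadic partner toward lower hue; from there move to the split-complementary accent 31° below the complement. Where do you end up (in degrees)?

+180° (complement): 307 + 180 = 487 → 487 − 360 = 127°
+48° (analog 48° ↑): 127 + 48 = 175°
+90° (square ↑): 175 + 90 = 265°
−120° (triadic ↓): 265 − 120 = 145°
+149° (split-comp 31° ↓): 145 + 149 = 294°

294°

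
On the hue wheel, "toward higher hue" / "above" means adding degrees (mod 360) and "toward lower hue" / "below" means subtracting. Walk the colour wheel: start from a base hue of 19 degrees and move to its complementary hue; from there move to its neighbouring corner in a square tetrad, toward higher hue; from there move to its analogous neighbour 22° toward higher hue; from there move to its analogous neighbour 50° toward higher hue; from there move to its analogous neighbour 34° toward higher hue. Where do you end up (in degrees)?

19 + 180 = 199°   (complement)
199 + 90 = 289°   (square ↑)
289 + 22 = 311°   (analog 22° ↑)
311 + 50 = 361 → 361 − 360 = 1°   (analog 50° ↑)
1 + 34 = 35°   (analog 34° ↑)

35°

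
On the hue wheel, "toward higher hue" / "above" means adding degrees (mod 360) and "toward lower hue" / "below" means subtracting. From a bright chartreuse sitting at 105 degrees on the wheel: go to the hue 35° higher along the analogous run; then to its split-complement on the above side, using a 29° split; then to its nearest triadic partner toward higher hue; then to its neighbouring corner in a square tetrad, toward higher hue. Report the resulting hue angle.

105 + 35 = 140°   (analog 35° ↑)
140 + 209 = 349°   (split-comp 29° ↑)
349 + 120 = 469 → 469 − 360 = 109°   (triadic ↑)
109 + 90 = 199°   (square ↑)

199°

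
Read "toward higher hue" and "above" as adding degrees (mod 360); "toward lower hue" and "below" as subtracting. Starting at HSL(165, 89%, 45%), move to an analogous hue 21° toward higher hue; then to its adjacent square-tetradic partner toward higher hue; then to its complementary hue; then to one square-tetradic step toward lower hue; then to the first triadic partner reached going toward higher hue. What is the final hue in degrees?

126°

analog 21° ↑ +21°: 165 + 21 = 186°
square ↑ +90°: 186 + 90 = 276°
complement +180°: 276 + 180 = 456 → 456 − 360 = 96°
square ↓ −90°: 96 − 90 = 6°
triadic ↑ +120°: 6 + 120 = 126°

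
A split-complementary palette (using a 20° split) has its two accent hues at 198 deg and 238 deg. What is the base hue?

38°

The accents sit 20° either side of the complement, so the complement is their short-arc midpoint on the wheel.
Short-arc midpoint of 198° and 238°: 218°.
Base is 180° from the complement: 218 − 180 = 38°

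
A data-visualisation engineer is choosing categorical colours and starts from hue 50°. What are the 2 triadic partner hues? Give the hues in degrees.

170° and 290°

A triad places three hues 120° apart.
50 + 120 = 170°
50 + 240 = 290°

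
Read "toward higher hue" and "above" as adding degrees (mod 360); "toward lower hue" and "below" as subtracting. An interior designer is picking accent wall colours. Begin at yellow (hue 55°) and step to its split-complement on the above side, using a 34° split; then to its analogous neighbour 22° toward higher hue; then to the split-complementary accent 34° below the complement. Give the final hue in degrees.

split-comp 34° ↑ +214°: 55 + 214 = 269°
analog 22° ↑ +22°: 269 + 22 = 291°
split-comp 34° ↓ +146°: 291 + 146 = 437 → 437 − 360 = 77°

77°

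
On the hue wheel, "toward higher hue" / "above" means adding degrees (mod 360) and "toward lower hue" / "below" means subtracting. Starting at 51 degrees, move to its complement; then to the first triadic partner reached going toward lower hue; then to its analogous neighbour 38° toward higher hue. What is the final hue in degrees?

149°

51 + 180 = 231°   (complement)
231 − 120 = 111°   (triadic ↓)
111 + 38 = 149°   (analog 38° ↑)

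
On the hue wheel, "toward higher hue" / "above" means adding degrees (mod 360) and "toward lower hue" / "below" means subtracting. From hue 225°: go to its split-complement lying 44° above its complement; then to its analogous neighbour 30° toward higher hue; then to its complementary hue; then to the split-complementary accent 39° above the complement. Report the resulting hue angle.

split-comp 44° ↑ +224°: 225 + 224 = 449 → 449 − 360 = 89°
analog 30° ↑ +30°: 89 + 30 = 119°
complement +180°: 119 + 180 = 299°
split-comp 39° ↑ +219°: 299 + 219 = 518 → 518 − 360 = 158°

158°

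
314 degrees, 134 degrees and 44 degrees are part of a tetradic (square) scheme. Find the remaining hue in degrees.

224°

A square tetradic scheme places four hues every 90°.
The full set through 44° is {44°, 134°, 224°, 314°}.
Given {44°, 134°, 314°}, the missing hue is 224°.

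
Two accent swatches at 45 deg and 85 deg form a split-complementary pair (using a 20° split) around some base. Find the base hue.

245°

The accents sit 20° either side of the complement, so the complement is their short-arc midpoint on the wheel.
Short-arc midpoint of 45° and 85°: 65°.
Base is 180° from the complement: 65 − 180 = -115 → -115 + 360 = 245°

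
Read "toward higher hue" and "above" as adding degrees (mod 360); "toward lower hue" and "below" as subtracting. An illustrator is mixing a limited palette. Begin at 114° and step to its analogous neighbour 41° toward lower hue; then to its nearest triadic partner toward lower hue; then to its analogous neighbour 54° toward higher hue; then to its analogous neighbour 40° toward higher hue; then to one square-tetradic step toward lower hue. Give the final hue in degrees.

114 − 41 = 73°   (analog 41° ↓)
73 − 120 = -47 → -47 + 360 = 313°   (triadic ↓)
313 + 54 = 367 → 367 − 360 = 7°   (analog 54° ↑)
7 + 40 = 47°   (analog 40° ↑)
47 − 90 = -43 → -43 + 360 = 317°   (square ↓)

317°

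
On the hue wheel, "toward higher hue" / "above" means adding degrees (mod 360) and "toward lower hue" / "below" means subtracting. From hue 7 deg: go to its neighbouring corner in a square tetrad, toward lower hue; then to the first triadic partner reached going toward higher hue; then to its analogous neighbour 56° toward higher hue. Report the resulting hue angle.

7 − 90 = -83 → -83 + 360 = 277°   (square ↓)
277 + 120 = 397 → 397 − 360 = 37°   (triadic ↑)
37 + 56 = 93°   (analog 56° ↑)

93°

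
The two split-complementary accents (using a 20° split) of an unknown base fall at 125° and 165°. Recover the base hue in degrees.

325°

The accents sit 20° either side of the complement, so the complement is their short-arc midpoint on the wheel.
Short-arc midpoint of 125° and 165°: 145°.
Base is 180° from the complement: 145 − 180 = -35 → -35 + 360 = 325°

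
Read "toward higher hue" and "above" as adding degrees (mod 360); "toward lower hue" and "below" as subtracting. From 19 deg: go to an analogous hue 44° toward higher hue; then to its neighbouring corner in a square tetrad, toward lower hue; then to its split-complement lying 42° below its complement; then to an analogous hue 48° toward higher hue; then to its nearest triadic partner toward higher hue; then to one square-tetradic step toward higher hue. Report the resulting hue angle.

9°

analog 44° ↑ +44°: 19 + 44 = 63°
square ↓ −90°: 63 − 90 = -27 → -27 + 360 = 333°
split-comp 42° ↓ +138°: 333 + 138 = 471 → 471 − 360 = 111°
analog 48° ↑ +48°: 111 + 48 = 159°
triadic ↑ +120°: 159 + 120 = 279°
square ↑ +90°: 279 + 90 = 369 → 369 − 360 = 9°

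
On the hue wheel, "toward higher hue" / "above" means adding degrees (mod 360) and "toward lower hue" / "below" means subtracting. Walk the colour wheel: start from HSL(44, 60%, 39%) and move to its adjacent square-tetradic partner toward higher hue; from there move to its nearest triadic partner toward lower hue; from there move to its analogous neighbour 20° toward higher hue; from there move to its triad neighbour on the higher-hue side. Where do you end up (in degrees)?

154°

44 + 90 = 134°   (square ↑)
134 − 120 = 14°   (triadic ↓)
14 + 20 = 34°   (analog 20° ↑)
34 + 120 = 154°   (triadic ↑)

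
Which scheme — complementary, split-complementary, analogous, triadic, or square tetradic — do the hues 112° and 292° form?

complementary

Sort the hues: 112°, 292°.
Successive gaps around the wheel: 180°, 180°.
Two hues 180° apart are complementary.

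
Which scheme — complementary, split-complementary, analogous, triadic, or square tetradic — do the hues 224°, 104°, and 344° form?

Sort the hues: 104°, 224°, 344°.
Successive gaps around the wheel: 120°, 120°, 120°.
Three hues equally spaced 120° apart form a triad.

triadic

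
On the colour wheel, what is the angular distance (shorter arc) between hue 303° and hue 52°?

109°

|303 − 52| = 251.
The shorter arc is 360 − 251 = 109°.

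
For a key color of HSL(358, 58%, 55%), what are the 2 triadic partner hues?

A triad places three hues 120° apart.
358 + 120 = 478 → 478 − 360 = 118°
358 + 240 = 598 → 598 − 360 = 238°

118° and 238°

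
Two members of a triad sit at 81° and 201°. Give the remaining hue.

A triad spaces three hues 120° apart.
The full set is {81°, 201°, 321°}.

321°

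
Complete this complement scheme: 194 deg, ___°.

The complement sits 180° across the wheel.
The full set through 194° is {14°, 194°}.
Given {194°}, the missing hue is 14°.

14°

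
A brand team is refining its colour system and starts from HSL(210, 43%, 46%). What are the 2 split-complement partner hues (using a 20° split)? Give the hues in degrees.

10° and 50°

Split-complementary hues sit 20° either side of the complement.
Complement of 210 degrees: 210 + 180 = 390 → 390 − 360 = 30°
30 − 20 = 10°
30 + 20 = 50°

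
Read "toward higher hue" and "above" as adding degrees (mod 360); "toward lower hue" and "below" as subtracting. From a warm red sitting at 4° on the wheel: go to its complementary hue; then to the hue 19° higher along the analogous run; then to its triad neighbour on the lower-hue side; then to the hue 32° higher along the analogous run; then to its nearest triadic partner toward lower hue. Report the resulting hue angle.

355°

4 + 180 = 184°   (complement)
184 + 19 = 203°   (analog 19° ↑)
203 − 120 = 83°   (triadic ↓)
83 + 32 = 115°   (analog 32° ↑)
115 − 120 = -5 → -5 + 360 = 355°   (triadic ↓)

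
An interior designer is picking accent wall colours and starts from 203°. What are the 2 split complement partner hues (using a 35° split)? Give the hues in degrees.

Complement of 203°: 203 + 180 = 383 → 383 − 360 = 23°
23 − 35 = -12 → -12 + 360 = 348°
23 + 35 = 58°

348° and 58°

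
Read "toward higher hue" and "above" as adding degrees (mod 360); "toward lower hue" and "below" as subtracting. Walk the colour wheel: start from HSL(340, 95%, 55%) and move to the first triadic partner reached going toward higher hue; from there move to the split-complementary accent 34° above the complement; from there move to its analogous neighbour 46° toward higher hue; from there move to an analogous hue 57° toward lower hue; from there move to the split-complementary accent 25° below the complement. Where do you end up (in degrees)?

98°

+120° (triadic ↑): 340 + 120 = 460 → 460 − 360 = 100°
+214° (split-comp 34° ↑): 100 + 214 = 314°
+46° (analog 46° ↑): 314 + 46 = 360 → 360 − 360 = 0°
−57° (analog 57° ↓): 0 − 57 = -57 → -57 + 360 = 303°
+155° (split-comp 25° ↓): 303 + 155 = 458 → 458 − 360 = 98°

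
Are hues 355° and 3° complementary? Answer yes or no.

Angular distance: |355 − 3| = 352; shorter arc = 360 − 352 = 8°.
Complementary requires 180°.

no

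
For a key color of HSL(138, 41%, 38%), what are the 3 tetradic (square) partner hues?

A square tetradic scheme places four hues every 90°.
138 + 90 = 228°
138 + 180 = 318°
138 + 270 = 408 → 408 − 360 = 48°

228°, 318°, 48°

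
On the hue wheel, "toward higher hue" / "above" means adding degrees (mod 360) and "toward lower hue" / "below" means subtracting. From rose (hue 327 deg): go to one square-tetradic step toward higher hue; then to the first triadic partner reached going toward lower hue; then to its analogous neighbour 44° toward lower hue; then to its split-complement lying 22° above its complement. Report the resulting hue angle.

95°

327 + 90 = 417 → 417 − 360 = 57°   (square ↑)
57 − 120 = -63 → -63 + 360 = 297°   (triadic ↓)
297 − 44 = 253°   (analog 44° ↓)
253 + 202 = 455 → 455 − 360 = 95°   (split-comp 22° ↑)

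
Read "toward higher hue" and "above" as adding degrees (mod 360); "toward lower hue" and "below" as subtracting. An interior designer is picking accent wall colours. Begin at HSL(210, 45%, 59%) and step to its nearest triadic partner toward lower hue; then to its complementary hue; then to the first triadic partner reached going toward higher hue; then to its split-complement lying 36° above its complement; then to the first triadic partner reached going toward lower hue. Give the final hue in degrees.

126°

−120° (triadic ↓): 210 − 120 = 90°
+180° (complement): 90 + 180 = 270°
+120° (triadic ↑): 270 + 120 = 390 → 390 − 360 = 30°
+216° (split-comp 36° ↑): 30 + 216 = 246°
−120° (triadic ↓): 246 − 120 = 126°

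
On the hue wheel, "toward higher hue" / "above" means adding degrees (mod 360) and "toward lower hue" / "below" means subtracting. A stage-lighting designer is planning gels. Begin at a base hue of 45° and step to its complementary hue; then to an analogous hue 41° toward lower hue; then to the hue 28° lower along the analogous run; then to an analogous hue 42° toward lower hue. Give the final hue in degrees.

114°

45 + 180 = 225°   (complement)
225 − 41 = 184°   (analog 41° ↓)
184 − 28 = 156°   (analog 28° ↓)
156 − 42 = 114°   (analog 42° ↓)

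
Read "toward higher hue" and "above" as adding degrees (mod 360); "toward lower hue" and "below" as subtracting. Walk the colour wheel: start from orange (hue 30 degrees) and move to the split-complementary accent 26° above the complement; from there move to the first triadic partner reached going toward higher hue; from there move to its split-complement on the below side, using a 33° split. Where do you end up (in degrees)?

143°

+206° (split-comp 26° ↑): 30 + 206 = 236°
+120° (triadic ↑): 236 + 120 = 356°
+147° (split-comp 33° ↓): 356 + 147 = 503 → 503 − 360 = 143°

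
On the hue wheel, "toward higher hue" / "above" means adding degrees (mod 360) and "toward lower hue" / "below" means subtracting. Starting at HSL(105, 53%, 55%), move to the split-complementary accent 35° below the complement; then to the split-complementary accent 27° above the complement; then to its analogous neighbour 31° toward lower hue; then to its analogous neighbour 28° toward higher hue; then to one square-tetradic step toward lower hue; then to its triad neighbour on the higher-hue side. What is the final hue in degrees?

124°

split-comp 35° ↓ +145°: 105 + 145 = 250°
split-comp 27° ↑ +207°: 250 + 207 = 457 → 457 − 360 = 97°
analog 31° ↓ −31°: 97 − 31 = 66°
analog 28° ↑ +28°: 66 + 28 = 94°
square ↓ −90°: 94 − 90 = 4°
triadic ↑ +120°: 4 + 120 = 124°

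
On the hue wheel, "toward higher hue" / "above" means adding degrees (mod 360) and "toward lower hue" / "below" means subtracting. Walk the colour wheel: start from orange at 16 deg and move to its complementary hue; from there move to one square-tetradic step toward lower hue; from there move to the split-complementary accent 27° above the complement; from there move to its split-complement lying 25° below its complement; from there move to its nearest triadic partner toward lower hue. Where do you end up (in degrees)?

348°

complement +180°: 16 + 180 = 196°
square ↓ −90°: 196 − 90 = 106°
split-comp 27° ↑ +207°: 106 + 207 = 313°
split-comp 25° ↓ +155°: 313 + 155 = 468 → 468 − 360 = 108°
triadic ↓ −120°: 108 − 120 = -12 → -12 + 360 = 348°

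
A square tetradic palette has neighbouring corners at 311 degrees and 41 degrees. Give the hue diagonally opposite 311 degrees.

131°

A square tetradic scheme places four hues 90° apart; opposite corners are 180° apart.
311 + 180 = 491 → 491 − 360 = 131°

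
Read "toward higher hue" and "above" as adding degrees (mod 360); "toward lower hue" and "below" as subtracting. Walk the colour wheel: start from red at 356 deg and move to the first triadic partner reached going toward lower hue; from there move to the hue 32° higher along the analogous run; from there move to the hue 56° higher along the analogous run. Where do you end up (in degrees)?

324°

−120° (triadic ↓): 356 − 120 = 236°
+32° (analog 32° ↑): 236 + 32 = 268°
+56° (analog 56° ↑): 268 + 56 = 324°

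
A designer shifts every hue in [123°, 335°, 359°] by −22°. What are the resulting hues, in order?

123 − 22 = 101°
335 − 22 = 313°
359 − 22 = 337°

101°, 313°, 337°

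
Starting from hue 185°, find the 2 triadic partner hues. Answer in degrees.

305° and 65°

A triad places three hues 120° apart.
185 + 120 = 305°
185 + 240 = 425 → 425 − 360 = 65°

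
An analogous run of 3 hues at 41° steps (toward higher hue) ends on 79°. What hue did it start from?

357°

2 steps of 41° (toward higher hue) give a net shift of +82°.
Start = end − shift: 79 − 82 = -3 → -3 + 360 = 357°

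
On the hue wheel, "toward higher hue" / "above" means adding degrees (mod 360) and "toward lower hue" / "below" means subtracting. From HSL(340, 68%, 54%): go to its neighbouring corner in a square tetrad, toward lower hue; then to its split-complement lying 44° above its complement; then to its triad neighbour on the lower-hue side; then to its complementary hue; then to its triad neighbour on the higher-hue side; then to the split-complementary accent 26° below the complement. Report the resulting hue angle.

88°

−90° (square ↓): 340 − 90 = 250°
+224° (split-comp 44° ↑): 250 + 224 = 474 → 474 − 360 = 114°
−120° (triadic ↓): 114 − 120 = -6 → -6 + 360 = 354°
+180° (complement): 354 + 180 = 534 → 534 − 360 = 174°
+120° (triadic ↑): 174 + 120 = 294°
+154° (split-comp 26° ↓): 294 + 154 = 448 → 448 − 360 = 88°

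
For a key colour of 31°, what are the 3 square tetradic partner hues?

121°, 211°, and 301°

A square tetradic scheme places four hues every 90°.
31 + 90 = 121°
31 + 180 = 211°
31 + 270 = 301°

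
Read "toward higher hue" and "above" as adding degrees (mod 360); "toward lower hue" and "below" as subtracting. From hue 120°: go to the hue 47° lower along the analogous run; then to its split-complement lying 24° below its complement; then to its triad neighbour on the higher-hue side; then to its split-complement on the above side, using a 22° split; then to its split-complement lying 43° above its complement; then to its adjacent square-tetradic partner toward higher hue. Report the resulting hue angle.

120 − 47 = 73°   (analog 47° ↓)
73 + 156 = 229°   (split-comp 24° ↓)
229 + 120 = 349°   (triadic ↑)
349 + 202 = 551 → 551 − 360 = 191°   (split-comp 22° ↑)
191 + 223 = 414 → 414 − 360 = 54°   (split-comp 43° ↑)
54 + 90 = 144°   (square ↑)

144°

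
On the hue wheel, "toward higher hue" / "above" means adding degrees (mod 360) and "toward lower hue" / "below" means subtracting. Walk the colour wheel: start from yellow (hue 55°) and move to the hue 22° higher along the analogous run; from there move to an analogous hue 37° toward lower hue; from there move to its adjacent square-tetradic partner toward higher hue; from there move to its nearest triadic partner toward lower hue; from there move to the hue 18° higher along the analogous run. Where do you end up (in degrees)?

+22° (analog 22° ↑): 55 + 22 = 77°
−37° (analog 37° ↓): 77 − 37 = 40°
+90° (square ↑): 40 + 90 = 130°
−120° (triadic ↓): 130 − 120 = 10°
+18° (analog 18° ↑): 10 + 18 = 28°

28°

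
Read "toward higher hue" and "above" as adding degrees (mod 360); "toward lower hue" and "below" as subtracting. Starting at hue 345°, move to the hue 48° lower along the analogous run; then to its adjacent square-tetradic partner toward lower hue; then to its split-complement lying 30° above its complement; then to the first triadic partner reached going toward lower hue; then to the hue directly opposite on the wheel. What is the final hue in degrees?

analog 48° ↓ −48°: 345 − 48 = 297°
square ↓ −90°: 297 − 90 = 207°
split-comp 30° ↑ +210°: 207 + 210 = 417 → 417 − 360 = 57°
triadic ↓ −120°: 57 − 120 = -63 → -63 + 360 = 297°
complement +180°: 297 + 180 = 477 → 477 − 360 = 117°

117°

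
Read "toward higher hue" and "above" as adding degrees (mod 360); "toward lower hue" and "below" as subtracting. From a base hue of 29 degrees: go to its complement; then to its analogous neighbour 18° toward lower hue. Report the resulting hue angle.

191°

+180° (complement): 29 + 180 = 209°
−18° (analog 18° ↓): 209 − 18 = 191°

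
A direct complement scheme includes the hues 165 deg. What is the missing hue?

345°

The complement sits 180° across the wheel.
The full set through 165° is {165°, 345°}.
Given {165°}, the missing hue is 345°.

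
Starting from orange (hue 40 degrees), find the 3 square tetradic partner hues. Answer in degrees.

130°, 220°, 310°

A square tetradic scheme places four hues every 90°.
40 + 90 = 130°
40 + 180 = 220°
40 + 270 = 310°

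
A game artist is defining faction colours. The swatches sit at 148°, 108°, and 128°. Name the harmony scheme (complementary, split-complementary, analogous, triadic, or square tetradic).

Sort the hues: 108°, 128°, 148°.
Successive gaps around the wheel: 20°, 20°, 320°.
A run of hues at equal small steps (20°) with one large closing gap is an analogous group.

analogous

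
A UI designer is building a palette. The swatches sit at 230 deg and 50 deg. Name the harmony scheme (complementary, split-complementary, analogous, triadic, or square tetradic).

Sort the hues: 50°, 230°.
Successive gaps around the wheel: 180°, 180°.
Two hues 180° apart are complementary.

complementary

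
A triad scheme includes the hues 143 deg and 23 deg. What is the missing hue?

263°

A triad places three hues 120° apart.
The full set through 23° is {23°, 143°, 263°}.
Given {23°, 143°}, the missing hue is 263°.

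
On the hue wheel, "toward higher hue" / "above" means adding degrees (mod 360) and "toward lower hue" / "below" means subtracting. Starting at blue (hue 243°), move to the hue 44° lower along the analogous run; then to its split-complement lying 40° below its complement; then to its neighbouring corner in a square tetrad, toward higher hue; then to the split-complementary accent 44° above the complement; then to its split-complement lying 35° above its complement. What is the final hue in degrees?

analog 44° ↓ −44°: 243 − 44 = 199°
split-comp 40° ↓ +140°: 199 + 140 = 339°
square ↑ +90°: 339 + 90 = 429 → 429 − 360 = 69°
split-comp 44° ↑ +224°: 69 + 224 = 293°
split-comp 35° ↑ +215°: 293 + 215 = 508 → 508 − 360 = 148°

148°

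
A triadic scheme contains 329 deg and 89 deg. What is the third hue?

209°

A triad spaces three hues 120° apart.
The full set is {89°, 209°, 329°}.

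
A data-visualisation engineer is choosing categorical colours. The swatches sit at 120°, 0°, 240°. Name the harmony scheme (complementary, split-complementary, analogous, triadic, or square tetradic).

Sort the hues: 0°, 120°, 240°.
Successive gaps around the wheel: 120°, 120°, 120°.
Three hues equally spaced 120° apart form a triad.

triadic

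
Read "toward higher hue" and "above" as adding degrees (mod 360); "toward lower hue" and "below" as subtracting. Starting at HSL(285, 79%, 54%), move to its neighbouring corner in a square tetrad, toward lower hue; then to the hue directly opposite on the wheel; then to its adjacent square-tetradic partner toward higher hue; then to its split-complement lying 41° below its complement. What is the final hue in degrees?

square ↓ −90°: 285 − 90 = 195°
complement +180°: 195 + 180 = 375 → 375 − 360 = 15°
square ↑ +90°: 15 + 90 = 105°
split-comp 41° ↓ +139°: 105 + 139 = 244°

244°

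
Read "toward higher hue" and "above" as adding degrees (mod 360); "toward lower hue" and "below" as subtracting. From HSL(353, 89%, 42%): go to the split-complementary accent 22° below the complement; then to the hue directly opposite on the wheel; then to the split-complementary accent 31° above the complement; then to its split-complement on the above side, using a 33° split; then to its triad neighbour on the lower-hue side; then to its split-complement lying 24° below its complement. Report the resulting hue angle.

71°

split-comp 22° ↓ +158°: 353 + 158 = 511 → 511 − 360 = 151°
complement +180°: 151 + 180 = 331°
split-comp 31° ↑ +211°: 331 + 211 = 542 → 542 − 360 = 182°
split-comp 33° ↑ +213°: 182 + 213 = 395 → 395 − 360 = 35°
triadic ↓ −120°: 35 − 120 = -85 → -85 + 360 = 275°
split-comp 24° ↓ +156°: 275 + 156 = 431 → 431 − 360 = 71°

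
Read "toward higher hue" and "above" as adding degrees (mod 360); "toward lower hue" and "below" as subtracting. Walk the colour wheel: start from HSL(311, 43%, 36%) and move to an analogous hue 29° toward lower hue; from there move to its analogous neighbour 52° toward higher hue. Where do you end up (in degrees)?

analog 29° ↓ −29°: 311 − 29 = 282°
analog 52° ↑ +52°: 282 + 52 = 334°

334°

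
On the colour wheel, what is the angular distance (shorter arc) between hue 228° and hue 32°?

164°

|228 − 32| = 196.
The shorter arc is 360 − 196 = 164°.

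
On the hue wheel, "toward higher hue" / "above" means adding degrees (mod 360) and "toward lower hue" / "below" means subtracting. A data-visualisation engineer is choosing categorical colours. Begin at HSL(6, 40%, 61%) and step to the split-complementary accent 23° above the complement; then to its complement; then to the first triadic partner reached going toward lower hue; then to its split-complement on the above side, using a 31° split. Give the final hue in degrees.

120°

split-comp 23° ↑ +203°: 6 + 203 = 209°
complement +180°: 209 + 180 = 389 → 389 − 360 = 29°
triadic ↓ −120°: 29 − 120 = -91 → -91 + 360 = 269°
split-comp 31° ↑ +211°: 269 + 211 = 480 → 480 − 360 = 120°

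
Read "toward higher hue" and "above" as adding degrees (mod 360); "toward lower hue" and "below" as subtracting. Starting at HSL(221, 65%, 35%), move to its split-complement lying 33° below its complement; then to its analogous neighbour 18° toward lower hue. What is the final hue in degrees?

+147° (split-comp 33° ↓): 221 + 147 = 368 → 368 − 360 = 8°
−18° (analog 18° ↓): 8 − 18 = -10 → -10 + 360 = 350°

350°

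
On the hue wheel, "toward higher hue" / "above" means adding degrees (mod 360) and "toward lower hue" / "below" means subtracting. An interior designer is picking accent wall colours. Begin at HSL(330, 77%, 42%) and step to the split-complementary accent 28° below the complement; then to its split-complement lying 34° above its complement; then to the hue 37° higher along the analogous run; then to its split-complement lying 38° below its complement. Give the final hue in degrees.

330 + 152 = 482 → 482 − 360 = 122°   (split-comp 28° ↓)
122 + 214 = 336°   (split-comp 34° ↑)
336 + 37 = 373 → 373 − 360 = 13°   (analog 37° ↑)
13 + 142 = 155°   (split-comp 38° ↓)

155°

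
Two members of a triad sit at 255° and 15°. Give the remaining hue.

A triad spaces three hues 120° apart.
The full set is {15°, 135°, 255°}.

135°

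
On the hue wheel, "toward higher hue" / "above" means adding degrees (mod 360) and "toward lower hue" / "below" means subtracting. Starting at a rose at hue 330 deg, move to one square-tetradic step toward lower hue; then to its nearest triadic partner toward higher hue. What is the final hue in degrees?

0°

square ↓ −90°: 330 − 90 = 240°
triadic ↑ +120°: 240 + 120 = 360 → 360 − 360 = 0°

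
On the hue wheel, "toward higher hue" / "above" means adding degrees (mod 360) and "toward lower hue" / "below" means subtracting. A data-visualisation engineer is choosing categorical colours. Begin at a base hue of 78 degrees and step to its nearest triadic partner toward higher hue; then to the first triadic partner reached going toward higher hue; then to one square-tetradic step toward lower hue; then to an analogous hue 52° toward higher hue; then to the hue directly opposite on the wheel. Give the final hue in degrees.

100°

+120° (triadic ↑): 78 + 120 = 198°
+120° (triadic ↑): 198 + 120 = 318°
−90° (square ↓): 318 − 90 = 228°
+52° (analog 52° ↑): 228 + 52 = 280°
+180° (complement): 280 + 180 = 460 → 460 − 360 = 100°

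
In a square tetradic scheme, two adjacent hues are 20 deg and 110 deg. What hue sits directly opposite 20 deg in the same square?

A square tetradic scheme places four hues 90° apart; opposite corners are 180° apart.
20 + 180 = 200°

200°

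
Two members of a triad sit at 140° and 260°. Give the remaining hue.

20°

A triad spaces three hues 120° apart.
The full set is {20°, 140°, 260°}.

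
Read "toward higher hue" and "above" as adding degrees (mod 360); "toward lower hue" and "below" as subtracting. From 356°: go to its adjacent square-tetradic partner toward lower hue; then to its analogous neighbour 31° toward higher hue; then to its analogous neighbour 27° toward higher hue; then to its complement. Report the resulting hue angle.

144°

square ↓ −90°: 356 − 90 = 266°
analog 31° ↑ +31°: 266 + 31 = 297°
analog 27° ↑ +27°: 297 + 27 = 324°
complement +180°: 324 + 180 = 504 → 504 − 360 = 144°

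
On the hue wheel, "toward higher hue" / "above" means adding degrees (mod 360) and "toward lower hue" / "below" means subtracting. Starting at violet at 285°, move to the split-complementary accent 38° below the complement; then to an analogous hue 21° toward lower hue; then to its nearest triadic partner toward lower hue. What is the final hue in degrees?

285 + 142 = 427 → 427 − 360 = 67°   (split-comp 38° ↓)
67 − 21 = 46°   (analog 21° ↓)
46 − 120 = -74 → -74 + 360 = 286°   (triadic ↓)

286°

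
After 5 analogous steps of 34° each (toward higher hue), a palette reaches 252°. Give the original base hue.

82°

5 steps of 34° (toward higher hue) give a net shift of +170°.
Start = end − shift: 252 − 170 = 82°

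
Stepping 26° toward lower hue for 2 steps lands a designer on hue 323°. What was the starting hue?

2 steps of 26° (toward lower hue) give a net shift of −52°.
Start = end − shift: 323 + 52 = 375 → 375 − 360 = 15°

15°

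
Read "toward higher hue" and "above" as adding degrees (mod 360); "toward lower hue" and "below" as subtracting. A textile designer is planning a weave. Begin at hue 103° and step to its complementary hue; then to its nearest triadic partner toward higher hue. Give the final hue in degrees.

43°

+180° (complement): 103 + 180 = 283°
+120° (triadic ↑): 283 + 120 = 403 → 403 − 360 = 43°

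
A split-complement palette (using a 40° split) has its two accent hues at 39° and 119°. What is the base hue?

The accents sit 40° either side of the complement, so the complement is their short-arc midpoint on the wheel.
Short-arc midpoint of 39° and 119°: 79°.
Base is 180° from the complement: 79 − 180 = -101 → -101 + 360 = 259°

259°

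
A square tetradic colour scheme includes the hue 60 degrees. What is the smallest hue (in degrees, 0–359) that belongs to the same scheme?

60°

A square tetradic scheme places four hues every 90°.
The full set through 60° is {60°, 150°, 240°, 330°}.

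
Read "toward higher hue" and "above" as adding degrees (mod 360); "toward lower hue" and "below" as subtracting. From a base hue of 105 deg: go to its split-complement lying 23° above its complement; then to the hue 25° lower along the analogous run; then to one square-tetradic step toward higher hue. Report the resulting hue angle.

13°

split-comp 23° ↑ +203°: 105 + 203 = 308°
analog 25° ↓ −25°: 308 − 25 = 283°
square ↑ +90°: 283 + 90 = 373 → 373 − 360 = 13°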